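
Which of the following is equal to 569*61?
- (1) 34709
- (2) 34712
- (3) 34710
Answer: 1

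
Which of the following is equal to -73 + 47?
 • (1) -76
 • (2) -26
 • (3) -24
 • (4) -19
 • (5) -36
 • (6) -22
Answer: 2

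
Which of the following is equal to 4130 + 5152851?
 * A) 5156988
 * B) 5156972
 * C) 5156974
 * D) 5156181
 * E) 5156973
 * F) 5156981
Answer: F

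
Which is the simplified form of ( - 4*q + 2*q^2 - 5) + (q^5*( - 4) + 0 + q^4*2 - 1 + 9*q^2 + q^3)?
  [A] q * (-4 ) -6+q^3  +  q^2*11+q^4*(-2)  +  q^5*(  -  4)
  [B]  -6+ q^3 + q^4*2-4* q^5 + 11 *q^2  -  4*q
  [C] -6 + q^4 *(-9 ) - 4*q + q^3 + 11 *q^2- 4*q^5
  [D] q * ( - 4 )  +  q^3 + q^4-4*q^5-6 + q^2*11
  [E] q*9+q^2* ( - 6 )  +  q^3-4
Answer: B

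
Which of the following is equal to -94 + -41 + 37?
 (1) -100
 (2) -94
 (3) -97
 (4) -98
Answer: 4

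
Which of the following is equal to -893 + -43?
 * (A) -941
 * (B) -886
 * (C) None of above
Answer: C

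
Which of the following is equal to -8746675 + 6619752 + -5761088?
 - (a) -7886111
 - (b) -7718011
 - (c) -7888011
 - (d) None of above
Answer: c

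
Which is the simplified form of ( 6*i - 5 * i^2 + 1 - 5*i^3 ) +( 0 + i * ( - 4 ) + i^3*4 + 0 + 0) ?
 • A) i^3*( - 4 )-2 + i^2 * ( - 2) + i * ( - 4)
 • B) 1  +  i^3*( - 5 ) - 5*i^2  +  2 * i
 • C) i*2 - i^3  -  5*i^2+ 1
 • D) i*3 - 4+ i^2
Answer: C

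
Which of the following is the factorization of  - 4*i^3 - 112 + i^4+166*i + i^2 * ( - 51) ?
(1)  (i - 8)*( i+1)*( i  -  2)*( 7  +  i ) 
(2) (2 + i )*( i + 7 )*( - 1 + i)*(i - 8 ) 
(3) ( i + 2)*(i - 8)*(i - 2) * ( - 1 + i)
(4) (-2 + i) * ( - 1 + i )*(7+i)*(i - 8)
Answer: 4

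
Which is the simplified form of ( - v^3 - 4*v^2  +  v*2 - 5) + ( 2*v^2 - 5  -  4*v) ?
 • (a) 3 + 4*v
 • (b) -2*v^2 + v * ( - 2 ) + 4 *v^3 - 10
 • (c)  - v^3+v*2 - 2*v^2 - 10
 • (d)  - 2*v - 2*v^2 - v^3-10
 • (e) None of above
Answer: d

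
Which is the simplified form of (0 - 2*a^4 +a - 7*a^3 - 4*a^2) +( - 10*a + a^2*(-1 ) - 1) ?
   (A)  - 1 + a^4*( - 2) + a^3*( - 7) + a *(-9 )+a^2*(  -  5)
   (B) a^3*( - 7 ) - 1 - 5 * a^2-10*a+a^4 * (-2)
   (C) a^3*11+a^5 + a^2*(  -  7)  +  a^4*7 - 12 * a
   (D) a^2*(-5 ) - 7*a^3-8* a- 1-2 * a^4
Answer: A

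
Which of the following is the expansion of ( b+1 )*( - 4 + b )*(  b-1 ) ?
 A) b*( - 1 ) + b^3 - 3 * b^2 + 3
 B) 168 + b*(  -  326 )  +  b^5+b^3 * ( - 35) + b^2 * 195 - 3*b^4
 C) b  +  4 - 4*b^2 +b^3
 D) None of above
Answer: D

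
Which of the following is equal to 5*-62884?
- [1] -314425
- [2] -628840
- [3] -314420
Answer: 3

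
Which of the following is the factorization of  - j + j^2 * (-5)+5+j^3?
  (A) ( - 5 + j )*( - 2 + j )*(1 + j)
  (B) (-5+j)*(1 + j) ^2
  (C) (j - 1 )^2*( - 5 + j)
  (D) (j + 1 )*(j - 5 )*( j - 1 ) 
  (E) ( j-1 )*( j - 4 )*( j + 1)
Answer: D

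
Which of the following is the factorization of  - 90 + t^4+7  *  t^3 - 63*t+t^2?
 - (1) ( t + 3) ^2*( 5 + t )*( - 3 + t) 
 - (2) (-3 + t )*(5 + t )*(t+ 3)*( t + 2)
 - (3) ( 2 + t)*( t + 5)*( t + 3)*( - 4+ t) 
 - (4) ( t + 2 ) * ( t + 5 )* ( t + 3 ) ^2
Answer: 2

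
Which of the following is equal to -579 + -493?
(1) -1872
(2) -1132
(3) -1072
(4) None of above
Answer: 3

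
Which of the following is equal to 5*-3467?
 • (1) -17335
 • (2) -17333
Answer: 1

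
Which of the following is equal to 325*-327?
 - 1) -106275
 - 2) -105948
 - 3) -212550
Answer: 1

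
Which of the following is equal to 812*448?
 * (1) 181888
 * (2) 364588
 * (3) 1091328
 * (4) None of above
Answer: 4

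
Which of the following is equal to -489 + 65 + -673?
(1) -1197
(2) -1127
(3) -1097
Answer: 3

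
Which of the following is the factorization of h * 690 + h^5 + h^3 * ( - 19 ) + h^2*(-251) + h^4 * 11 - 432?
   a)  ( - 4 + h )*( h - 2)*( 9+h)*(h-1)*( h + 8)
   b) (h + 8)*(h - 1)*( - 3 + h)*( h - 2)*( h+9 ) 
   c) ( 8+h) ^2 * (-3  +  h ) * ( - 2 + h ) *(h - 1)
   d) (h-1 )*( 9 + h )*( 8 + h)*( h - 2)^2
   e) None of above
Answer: b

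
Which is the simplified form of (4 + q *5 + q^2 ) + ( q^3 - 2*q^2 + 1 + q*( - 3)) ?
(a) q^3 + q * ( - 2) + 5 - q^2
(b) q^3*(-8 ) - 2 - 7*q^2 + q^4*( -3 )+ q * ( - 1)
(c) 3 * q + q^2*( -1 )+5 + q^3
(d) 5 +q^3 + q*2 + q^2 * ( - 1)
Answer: d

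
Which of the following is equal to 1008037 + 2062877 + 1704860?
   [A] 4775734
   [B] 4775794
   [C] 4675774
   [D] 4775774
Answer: D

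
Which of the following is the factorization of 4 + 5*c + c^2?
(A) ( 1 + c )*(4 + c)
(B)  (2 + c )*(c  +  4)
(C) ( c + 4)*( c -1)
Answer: A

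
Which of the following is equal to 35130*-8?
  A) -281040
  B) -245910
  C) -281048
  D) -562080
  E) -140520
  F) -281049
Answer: A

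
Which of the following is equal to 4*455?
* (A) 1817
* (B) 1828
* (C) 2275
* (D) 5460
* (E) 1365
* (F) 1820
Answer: F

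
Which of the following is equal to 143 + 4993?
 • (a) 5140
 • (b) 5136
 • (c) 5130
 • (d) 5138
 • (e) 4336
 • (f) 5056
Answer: b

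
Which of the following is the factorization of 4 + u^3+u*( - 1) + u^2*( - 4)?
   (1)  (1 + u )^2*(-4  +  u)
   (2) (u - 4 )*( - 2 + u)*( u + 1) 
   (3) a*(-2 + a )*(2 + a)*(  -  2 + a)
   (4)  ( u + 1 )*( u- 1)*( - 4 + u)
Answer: 4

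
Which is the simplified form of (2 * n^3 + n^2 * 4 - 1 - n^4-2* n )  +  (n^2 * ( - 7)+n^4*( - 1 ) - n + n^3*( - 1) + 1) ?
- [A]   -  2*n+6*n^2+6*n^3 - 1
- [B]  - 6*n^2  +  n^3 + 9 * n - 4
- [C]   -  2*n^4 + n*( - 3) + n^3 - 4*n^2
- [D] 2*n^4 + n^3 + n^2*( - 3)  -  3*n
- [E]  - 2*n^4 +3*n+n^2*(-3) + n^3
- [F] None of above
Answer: F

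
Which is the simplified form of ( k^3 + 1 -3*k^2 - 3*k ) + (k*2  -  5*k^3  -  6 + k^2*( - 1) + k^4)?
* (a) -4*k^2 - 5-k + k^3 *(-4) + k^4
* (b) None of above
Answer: a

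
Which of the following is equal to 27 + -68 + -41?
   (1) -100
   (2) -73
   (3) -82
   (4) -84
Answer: 3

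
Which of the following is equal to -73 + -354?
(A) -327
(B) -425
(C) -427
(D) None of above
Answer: C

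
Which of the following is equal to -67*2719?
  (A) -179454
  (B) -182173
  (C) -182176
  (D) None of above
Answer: B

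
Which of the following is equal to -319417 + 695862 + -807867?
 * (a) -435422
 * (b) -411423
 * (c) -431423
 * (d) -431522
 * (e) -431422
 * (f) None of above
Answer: e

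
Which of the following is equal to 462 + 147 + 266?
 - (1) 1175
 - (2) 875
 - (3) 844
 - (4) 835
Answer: 2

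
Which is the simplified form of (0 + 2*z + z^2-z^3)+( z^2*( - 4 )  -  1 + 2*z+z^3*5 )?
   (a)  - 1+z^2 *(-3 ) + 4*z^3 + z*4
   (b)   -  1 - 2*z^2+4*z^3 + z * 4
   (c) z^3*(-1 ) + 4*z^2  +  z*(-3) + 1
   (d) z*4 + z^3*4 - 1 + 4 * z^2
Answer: a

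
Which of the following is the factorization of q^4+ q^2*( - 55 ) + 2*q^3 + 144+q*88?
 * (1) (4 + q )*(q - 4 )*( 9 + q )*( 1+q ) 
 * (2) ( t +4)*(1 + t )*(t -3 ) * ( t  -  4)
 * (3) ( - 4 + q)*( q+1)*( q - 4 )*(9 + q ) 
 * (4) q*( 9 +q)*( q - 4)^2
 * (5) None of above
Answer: 3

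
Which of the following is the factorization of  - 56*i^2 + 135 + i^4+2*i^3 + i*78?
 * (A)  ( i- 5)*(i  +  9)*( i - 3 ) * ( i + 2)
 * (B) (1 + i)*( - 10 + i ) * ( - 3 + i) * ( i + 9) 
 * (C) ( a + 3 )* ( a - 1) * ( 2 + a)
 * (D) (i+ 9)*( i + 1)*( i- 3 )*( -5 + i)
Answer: D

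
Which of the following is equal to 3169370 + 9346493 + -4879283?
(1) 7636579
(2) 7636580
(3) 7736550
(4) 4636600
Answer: 2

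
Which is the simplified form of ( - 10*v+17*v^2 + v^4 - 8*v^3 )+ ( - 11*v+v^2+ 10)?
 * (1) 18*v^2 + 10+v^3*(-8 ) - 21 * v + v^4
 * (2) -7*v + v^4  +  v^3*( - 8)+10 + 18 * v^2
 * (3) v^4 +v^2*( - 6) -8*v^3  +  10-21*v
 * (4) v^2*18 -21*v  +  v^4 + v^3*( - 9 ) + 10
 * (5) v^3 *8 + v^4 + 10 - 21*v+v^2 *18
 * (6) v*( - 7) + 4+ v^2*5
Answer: 1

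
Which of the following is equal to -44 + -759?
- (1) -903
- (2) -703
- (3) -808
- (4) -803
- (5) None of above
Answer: 4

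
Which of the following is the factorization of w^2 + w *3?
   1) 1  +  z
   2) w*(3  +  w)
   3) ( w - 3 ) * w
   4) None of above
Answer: 2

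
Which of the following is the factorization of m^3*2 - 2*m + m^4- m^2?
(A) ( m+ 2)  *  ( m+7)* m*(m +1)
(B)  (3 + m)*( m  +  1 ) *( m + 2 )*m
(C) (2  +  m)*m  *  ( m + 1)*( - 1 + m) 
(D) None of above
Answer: C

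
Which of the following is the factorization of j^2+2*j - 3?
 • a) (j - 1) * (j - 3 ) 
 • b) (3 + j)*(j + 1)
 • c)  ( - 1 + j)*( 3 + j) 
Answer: c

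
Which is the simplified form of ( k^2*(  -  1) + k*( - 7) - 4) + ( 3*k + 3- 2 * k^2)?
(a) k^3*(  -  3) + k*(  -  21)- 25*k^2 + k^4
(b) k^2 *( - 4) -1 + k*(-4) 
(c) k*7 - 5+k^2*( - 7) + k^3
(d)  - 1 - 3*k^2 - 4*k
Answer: d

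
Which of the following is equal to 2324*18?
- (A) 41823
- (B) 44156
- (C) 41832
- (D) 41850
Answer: C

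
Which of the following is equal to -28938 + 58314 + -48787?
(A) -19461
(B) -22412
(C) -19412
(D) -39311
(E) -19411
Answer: E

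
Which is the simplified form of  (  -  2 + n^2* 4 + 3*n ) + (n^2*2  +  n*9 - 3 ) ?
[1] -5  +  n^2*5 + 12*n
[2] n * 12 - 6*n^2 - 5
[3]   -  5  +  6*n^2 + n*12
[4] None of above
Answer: 3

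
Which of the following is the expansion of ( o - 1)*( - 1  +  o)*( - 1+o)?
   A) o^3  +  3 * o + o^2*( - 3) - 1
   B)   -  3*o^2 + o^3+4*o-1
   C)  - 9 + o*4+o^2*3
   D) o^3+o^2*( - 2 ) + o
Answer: A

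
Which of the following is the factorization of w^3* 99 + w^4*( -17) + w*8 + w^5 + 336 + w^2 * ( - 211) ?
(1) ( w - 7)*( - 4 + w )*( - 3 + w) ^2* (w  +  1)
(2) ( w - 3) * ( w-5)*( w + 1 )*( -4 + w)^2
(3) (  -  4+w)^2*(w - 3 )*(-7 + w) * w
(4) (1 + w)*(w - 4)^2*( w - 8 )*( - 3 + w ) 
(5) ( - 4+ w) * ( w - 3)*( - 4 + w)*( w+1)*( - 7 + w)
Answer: 5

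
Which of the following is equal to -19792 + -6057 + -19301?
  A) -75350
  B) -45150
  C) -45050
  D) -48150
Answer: B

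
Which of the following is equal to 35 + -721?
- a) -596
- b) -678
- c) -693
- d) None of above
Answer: d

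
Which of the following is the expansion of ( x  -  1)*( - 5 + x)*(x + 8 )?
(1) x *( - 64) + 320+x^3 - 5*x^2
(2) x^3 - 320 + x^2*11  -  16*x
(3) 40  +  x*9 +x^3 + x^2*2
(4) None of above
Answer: 4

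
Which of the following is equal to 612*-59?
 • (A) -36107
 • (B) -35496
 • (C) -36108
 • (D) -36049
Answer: C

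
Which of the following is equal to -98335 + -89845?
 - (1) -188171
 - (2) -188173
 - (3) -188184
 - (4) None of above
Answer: 4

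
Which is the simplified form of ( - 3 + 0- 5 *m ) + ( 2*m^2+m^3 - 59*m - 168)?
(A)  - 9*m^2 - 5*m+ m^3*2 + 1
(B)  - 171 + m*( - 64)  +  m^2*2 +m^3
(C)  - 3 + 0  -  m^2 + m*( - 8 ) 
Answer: B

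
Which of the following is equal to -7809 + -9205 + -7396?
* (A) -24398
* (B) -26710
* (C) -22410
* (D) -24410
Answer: D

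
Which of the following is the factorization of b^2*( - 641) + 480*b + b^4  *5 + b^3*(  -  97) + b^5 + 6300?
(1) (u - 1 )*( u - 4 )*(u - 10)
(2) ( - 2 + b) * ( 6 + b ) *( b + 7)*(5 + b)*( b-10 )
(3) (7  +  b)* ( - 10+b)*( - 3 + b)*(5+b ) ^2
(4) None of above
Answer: 4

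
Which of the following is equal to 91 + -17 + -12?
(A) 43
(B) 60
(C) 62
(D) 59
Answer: C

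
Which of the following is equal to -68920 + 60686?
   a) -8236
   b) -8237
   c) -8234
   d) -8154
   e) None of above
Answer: c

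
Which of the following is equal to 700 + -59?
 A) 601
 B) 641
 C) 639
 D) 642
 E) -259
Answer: B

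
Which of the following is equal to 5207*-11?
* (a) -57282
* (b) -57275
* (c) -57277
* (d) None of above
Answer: c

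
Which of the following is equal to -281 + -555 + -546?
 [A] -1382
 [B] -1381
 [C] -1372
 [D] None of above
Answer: A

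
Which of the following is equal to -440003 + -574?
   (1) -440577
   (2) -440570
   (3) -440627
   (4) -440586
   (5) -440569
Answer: 1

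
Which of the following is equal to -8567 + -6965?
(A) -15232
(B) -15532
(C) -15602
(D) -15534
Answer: B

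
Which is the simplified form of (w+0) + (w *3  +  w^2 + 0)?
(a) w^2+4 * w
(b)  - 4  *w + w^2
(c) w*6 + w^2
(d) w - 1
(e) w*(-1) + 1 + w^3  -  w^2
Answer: a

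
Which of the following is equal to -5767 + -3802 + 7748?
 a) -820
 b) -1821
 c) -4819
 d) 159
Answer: b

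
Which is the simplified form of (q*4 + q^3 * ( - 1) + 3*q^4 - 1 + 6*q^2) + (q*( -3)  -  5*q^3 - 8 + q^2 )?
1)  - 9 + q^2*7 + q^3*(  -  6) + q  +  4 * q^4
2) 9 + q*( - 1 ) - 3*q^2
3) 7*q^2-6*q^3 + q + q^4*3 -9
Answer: 3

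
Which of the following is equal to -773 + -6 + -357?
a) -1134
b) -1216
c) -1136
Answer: c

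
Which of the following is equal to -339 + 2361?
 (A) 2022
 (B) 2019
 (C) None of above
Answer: A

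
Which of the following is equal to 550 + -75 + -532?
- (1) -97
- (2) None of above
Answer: 2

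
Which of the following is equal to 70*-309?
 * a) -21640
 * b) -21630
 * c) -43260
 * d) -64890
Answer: b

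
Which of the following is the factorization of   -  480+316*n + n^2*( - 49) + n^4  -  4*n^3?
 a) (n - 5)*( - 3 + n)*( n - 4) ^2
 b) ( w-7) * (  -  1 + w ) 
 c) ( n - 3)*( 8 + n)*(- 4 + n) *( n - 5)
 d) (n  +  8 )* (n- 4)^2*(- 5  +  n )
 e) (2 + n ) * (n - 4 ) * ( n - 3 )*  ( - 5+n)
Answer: c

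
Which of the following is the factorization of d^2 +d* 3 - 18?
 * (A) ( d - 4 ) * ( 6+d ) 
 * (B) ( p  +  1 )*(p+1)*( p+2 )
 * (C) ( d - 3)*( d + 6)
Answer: C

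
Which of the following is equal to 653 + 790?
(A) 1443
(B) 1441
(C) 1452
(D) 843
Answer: A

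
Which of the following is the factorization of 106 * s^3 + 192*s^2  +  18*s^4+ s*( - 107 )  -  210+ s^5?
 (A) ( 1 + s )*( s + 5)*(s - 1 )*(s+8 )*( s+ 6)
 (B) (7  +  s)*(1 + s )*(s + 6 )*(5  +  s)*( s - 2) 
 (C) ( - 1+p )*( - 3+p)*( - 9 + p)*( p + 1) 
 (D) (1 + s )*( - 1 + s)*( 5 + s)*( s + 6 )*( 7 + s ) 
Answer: D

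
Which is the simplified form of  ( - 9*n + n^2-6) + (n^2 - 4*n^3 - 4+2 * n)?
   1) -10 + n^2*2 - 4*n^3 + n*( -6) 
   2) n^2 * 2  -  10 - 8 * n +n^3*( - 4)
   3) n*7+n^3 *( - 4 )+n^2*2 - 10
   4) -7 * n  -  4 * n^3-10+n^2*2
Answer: 4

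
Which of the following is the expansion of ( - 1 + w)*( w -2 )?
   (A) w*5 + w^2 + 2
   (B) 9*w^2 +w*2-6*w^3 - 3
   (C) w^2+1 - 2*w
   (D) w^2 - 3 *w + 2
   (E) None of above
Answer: D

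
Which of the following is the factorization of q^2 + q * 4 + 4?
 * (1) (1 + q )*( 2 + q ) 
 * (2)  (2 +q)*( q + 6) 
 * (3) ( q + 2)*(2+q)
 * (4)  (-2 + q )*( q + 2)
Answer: 3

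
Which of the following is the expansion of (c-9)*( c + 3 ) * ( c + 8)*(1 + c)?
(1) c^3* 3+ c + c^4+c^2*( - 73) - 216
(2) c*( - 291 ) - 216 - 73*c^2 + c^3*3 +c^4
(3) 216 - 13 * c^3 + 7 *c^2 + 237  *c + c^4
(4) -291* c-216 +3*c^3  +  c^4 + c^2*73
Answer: 2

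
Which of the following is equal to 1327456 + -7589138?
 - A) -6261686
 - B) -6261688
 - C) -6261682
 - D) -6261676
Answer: C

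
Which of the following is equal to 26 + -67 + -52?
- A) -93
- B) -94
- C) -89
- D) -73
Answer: A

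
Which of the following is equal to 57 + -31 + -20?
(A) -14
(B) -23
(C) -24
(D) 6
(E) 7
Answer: D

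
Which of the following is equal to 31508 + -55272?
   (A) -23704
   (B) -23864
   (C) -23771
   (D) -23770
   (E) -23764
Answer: E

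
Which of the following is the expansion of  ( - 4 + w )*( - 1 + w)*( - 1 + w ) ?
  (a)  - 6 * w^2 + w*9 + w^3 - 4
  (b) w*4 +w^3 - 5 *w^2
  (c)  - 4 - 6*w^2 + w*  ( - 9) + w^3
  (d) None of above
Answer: a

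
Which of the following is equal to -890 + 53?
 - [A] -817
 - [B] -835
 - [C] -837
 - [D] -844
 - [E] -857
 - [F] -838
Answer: C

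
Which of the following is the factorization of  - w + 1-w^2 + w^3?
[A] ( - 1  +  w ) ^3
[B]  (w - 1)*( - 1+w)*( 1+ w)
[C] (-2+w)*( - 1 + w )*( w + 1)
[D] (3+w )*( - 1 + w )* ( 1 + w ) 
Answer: B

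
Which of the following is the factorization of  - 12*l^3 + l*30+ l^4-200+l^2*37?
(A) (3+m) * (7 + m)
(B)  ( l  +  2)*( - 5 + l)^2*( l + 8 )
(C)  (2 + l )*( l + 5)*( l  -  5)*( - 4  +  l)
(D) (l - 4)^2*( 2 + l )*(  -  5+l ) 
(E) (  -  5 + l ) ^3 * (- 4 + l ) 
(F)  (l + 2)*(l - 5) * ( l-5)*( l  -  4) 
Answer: F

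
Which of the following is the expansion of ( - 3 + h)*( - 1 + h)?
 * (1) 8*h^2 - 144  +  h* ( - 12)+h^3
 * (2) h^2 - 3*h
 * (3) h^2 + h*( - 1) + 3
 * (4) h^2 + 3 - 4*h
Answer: 4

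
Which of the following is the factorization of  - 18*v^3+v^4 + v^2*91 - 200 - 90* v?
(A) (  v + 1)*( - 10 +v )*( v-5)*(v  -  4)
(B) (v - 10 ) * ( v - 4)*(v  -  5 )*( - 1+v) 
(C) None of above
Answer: A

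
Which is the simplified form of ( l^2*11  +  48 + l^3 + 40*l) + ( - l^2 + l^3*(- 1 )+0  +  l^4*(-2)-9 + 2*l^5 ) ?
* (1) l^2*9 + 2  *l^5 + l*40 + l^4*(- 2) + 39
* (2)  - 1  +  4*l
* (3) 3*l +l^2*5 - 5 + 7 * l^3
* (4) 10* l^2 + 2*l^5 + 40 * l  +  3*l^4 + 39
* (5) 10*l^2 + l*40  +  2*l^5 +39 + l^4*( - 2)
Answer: 5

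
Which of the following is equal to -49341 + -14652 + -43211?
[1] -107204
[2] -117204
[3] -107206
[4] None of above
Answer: 1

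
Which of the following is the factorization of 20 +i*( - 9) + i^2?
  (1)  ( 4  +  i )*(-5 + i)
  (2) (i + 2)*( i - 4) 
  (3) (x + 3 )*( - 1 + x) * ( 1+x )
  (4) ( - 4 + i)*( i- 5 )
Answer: 4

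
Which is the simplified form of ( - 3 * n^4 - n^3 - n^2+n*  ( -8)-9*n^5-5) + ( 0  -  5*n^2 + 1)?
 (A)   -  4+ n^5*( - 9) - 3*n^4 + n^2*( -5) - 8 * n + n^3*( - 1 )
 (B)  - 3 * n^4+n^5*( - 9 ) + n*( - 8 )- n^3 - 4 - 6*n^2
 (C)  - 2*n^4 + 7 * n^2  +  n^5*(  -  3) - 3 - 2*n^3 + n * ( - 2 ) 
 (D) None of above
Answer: B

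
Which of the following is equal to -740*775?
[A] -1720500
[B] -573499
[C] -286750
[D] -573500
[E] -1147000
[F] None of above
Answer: D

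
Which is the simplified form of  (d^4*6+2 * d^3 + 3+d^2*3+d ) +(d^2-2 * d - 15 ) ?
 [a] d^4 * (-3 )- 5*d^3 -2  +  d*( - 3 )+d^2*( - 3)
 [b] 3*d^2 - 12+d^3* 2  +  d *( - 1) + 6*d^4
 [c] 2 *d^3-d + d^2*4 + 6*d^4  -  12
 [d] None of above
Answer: c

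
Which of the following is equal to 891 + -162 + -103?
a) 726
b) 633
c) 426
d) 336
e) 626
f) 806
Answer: e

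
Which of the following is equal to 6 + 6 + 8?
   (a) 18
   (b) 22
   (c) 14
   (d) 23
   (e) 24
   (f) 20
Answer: f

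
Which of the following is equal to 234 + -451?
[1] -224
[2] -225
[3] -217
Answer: 3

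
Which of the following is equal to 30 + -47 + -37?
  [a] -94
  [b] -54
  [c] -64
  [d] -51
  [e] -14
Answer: b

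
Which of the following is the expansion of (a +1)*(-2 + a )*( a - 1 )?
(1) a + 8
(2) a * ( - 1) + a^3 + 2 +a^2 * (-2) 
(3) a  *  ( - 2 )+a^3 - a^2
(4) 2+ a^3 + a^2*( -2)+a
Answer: 2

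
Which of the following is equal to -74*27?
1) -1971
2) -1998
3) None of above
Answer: 2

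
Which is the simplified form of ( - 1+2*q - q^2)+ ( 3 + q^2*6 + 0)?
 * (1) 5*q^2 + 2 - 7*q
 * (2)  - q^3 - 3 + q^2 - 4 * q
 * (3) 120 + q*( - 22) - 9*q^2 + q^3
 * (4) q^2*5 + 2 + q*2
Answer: 4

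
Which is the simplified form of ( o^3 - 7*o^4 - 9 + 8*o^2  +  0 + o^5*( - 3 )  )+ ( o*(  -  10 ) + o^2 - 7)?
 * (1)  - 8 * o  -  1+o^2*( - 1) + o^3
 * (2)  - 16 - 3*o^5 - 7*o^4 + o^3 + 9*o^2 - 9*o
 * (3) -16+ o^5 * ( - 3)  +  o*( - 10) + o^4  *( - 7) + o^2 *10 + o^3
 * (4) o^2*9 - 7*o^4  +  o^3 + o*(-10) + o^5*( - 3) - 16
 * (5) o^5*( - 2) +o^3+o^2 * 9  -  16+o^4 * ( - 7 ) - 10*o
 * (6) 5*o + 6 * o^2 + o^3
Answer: 4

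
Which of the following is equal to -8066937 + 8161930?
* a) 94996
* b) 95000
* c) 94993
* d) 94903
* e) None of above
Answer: c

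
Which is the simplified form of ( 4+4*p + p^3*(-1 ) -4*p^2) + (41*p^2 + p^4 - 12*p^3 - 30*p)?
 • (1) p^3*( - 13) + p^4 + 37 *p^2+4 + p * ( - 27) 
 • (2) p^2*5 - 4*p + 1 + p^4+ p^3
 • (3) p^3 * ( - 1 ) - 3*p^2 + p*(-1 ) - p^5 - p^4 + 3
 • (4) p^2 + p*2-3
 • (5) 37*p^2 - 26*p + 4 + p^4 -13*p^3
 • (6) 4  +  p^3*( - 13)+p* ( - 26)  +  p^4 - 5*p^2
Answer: 5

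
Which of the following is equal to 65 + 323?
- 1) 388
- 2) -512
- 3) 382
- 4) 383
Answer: 1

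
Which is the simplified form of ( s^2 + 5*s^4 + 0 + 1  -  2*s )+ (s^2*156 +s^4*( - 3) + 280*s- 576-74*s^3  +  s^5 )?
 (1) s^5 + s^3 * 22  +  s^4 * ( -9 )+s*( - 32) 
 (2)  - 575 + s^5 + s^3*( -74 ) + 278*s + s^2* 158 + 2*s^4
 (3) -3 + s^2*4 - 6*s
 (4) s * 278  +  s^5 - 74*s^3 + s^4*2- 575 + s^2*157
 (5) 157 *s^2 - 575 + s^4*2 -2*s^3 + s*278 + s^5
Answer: 4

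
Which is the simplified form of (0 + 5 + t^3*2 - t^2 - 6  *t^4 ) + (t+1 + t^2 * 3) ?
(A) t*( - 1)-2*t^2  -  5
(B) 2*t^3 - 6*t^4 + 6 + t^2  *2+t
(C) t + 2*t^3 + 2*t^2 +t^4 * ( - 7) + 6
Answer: B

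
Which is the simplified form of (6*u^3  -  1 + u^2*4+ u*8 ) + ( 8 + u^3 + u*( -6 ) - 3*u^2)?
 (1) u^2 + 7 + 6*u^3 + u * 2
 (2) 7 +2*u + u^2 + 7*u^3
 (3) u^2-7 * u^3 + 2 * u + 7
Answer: 2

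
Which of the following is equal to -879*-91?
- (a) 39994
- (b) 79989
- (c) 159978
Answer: b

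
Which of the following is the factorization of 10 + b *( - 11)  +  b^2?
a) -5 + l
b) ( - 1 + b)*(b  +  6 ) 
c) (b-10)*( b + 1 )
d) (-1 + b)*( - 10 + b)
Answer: d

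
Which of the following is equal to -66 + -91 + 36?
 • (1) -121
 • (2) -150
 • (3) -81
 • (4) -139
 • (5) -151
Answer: 1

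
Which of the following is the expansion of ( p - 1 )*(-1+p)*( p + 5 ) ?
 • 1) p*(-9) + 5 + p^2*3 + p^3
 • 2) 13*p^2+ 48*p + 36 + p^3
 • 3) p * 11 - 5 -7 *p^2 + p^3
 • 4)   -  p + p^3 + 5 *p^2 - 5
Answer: 1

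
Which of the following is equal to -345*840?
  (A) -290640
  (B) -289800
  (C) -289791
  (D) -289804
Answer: B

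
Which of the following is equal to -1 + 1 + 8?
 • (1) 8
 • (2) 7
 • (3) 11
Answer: 1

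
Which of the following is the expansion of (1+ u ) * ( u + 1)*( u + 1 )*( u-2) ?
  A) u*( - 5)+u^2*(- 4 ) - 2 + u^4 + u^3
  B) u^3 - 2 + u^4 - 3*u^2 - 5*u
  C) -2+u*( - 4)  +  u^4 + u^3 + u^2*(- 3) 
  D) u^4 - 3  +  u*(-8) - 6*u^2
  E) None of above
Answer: B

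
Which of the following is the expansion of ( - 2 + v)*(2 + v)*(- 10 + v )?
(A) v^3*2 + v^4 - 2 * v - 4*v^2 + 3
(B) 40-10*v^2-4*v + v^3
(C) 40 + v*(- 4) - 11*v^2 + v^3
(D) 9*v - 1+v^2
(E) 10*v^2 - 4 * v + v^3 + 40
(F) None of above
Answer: B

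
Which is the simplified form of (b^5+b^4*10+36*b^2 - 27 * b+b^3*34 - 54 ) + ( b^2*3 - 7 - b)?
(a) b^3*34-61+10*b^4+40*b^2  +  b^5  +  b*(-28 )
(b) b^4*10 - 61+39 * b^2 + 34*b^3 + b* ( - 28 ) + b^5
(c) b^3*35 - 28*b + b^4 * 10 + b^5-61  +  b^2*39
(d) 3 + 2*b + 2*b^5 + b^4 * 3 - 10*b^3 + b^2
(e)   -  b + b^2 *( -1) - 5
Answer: b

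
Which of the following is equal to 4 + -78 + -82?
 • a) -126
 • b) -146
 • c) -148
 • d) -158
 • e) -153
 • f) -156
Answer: f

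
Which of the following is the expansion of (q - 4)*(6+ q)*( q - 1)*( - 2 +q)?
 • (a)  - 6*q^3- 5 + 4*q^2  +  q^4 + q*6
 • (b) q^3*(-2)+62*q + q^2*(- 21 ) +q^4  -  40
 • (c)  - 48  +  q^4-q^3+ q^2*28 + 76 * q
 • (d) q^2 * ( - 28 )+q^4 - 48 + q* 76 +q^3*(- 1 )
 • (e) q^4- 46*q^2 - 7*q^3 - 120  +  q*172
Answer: d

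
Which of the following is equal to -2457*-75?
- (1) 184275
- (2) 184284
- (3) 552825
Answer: 1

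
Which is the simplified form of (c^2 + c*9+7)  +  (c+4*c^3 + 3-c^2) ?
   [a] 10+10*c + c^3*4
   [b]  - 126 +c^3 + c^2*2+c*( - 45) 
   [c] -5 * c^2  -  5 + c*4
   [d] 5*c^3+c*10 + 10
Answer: a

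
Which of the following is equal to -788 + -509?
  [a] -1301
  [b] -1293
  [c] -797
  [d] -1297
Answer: d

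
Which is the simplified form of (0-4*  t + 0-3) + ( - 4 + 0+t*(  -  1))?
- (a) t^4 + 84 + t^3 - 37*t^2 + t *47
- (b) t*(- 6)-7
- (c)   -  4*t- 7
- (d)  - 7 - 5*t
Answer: d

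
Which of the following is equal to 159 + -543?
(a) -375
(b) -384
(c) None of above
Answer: b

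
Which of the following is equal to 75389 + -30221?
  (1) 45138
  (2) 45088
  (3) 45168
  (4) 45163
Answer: 3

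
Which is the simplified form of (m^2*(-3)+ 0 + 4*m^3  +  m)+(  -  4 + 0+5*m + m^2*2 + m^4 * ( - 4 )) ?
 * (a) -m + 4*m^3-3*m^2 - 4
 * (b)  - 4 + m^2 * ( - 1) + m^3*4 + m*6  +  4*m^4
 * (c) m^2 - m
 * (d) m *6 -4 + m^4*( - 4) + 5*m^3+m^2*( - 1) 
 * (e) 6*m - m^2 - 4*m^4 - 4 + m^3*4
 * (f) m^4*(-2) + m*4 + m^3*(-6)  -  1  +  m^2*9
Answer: e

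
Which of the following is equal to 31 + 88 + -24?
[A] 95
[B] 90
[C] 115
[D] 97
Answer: A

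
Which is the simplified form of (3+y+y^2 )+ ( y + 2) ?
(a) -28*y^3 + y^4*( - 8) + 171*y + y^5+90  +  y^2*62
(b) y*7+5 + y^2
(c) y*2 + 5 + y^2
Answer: c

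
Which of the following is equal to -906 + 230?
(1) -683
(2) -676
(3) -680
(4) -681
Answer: 2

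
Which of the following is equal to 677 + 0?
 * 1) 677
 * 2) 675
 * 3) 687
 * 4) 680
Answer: 1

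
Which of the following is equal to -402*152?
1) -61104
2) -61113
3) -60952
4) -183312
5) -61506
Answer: 1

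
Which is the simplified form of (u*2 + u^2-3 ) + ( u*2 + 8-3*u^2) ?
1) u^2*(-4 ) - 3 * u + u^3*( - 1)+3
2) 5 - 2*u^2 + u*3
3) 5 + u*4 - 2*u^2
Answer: 3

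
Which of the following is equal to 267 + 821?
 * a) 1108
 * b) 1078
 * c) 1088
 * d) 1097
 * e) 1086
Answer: c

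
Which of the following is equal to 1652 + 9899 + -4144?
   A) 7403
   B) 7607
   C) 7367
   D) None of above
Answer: D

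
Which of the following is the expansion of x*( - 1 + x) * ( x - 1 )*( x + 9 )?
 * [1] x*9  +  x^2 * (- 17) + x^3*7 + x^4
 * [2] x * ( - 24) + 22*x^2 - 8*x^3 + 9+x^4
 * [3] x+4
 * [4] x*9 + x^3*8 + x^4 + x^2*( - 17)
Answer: 1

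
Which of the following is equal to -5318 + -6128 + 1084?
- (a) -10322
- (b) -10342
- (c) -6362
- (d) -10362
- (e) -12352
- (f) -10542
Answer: d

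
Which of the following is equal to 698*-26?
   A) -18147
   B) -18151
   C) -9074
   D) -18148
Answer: D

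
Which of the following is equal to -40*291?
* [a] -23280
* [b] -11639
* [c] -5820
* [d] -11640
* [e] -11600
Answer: d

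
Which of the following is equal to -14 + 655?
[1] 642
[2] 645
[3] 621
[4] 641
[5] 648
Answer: 4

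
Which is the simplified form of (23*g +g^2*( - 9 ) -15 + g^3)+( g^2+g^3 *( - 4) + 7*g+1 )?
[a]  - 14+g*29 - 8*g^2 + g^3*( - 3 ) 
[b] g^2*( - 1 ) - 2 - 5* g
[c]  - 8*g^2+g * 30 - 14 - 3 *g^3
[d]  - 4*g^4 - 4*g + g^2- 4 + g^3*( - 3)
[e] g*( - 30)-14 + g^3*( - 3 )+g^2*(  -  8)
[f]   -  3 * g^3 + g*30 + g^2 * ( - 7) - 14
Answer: c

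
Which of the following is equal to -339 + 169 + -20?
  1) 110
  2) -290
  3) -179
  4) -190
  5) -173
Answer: 4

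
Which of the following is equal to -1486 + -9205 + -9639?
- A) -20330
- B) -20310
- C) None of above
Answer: A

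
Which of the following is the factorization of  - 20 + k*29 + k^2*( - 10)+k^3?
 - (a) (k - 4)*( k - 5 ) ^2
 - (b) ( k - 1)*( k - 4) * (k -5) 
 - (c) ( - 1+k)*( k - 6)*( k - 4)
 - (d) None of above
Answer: b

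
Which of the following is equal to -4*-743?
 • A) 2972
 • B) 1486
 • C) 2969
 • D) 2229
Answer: A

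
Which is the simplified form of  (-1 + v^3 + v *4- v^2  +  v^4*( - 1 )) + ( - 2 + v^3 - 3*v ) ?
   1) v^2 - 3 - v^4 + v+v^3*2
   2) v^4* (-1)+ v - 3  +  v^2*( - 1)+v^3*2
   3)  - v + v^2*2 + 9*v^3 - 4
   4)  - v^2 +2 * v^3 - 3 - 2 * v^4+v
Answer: 2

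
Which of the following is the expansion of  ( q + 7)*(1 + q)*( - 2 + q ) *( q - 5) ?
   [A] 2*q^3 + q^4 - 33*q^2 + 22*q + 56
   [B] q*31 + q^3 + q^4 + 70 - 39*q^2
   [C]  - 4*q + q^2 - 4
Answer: B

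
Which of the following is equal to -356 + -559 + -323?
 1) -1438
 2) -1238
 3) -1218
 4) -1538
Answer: 2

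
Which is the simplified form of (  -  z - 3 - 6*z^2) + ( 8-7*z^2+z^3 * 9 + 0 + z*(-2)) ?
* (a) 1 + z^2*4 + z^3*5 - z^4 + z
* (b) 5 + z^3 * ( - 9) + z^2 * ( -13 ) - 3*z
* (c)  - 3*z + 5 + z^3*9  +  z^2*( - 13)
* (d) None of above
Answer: c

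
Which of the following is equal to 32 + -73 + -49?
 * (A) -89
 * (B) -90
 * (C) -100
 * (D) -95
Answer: B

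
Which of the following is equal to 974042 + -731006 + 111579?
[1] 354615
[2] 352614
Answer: 1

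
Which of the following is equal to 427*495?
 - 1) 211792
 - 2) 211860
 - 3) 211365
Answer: 3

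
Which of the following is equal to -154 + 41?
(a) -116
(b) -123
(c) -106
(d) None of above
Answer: d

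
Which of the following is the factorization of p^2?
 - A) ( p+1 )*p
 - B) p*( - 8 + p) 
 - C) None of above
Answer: C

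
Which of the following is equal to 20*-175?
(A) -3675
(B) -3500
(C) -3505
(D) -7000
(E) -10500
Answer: B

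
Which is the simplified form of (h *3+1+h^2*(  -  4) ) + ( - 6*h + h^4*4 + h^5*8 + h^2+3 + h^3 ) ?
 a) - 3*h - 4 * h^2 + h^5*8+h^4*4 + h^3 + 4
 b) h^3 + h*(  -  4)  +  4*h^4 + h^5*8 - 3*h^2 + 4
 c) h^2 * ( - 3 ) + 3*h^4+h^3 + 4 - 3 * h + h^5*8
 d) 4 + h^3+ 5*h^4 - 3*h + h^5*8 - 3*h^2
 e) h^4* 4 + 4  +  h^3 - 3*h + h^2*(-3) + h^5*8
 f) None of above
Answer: e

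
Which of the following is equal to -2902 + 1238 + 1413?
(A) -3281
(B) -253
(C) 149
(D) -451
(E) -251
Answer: E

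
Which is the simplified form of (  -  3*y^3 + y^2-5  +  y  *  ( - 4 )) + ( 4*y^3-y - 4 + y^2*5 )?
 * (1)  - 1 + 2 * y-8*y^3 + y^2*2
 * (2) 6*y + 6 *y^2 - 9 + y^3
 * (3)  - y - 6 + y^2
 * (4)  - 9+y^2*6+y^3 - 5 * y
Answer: 4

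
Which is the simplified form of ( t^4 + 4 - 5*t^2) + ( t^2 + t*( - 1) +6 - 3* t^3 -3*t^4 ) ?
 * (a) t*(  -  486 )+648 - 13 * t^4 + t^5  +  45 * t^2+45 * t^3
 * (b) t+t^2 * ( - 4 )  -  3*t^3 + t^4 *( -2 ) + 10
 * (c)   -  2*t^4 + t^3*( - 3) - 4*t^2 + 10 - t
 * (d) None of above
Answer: c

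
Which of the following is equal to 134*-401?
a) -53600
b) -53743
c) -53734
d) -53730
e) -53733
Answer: c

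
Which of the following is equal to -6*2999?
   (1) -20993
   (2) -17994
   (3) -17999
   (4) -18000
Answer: 2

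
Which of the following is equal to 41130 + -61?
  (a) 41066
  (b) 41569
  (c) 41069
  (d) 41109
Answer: c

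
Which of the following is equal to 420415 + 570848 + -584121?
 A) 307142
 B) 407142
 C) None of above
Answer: B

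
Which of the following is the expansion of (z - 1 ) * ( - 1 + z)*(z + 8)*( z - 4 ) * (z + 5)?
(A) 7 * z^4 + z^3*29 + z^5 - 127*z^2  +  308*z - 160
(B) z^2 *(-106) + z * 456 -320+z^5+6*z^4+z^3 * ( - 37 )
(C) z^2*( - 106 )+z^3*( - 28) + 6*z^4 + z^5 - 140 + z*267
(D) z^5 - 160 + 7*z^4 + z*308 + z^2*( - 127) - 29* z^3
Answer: D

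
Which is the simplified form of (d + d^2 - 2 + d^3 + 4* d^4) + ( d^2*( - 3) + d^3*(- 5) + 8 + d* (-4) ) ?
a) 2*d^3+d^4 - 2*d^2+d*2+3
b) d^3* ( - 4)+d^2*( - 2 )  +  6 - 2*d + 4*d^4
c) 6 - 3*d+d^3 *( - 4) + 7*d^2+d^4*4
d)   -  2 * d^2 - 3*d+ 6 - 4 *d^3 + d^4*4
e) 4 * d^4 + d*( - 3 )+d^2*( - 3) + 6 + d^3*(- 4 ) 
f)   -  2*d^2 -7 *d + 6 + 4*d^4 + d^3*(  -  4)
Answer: d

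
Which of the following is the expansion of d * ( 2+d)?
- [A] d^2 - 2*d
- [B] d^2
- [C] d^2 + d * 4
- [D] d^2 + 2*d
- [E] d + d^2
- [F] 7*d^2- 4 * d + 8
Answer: D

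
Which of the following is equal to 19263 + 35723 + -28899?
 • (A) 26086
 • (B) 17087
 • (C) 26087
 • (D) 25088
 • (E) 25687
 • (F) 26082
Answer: C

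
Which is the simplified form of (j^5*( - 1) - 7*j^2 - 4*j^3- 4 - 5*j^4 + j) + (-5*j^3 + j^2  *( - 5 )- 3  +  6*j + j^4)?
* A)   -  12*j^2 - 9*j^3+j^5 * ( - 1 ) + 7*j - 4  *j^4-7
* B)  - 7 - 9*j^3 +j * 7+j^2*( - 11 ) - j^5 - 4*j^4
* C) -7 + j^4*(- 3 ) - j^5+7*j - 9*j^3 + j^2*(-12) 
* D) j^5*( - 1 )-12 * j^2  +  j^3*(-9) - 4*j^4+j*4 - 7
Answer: A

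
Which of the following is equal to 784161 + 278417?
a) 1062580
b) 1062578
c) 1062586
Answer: b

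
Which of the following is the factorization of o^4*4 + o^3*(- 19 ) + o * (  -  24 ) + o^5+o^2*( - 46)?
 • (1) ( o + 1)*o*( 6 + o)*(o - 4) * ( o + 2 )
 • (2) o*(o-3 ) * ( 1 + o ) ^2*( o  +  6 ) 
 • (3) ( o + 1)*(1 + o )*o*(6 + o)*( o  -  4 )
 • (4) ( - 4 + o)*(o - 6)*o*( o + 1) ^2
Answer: 3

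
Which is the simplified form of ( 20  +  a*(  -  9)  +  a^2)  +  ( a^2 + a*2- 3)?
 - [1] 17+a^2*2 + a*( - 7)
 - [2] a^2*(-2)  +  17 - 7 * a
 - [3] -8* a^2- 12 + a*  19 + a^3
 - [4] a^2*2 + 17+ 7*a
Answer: 1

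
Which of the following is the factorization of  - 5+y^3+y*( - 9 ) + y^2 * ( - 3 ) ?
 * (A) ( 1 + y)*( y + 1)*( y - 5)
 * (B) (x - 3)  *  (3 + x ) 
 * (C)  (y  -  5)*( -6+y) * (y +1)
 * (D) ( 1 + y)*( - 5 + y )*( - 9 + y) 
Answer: A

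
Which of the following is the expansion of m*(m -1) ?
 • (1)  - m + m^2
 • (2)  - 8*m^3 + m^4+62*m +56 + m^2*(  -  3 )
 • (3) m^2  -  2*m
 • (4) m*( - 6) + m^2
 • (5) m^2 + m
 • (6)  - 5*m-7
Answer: 1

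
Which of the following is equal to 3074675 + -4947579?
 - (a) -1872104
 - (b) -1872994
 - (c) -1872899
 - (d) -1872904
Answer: d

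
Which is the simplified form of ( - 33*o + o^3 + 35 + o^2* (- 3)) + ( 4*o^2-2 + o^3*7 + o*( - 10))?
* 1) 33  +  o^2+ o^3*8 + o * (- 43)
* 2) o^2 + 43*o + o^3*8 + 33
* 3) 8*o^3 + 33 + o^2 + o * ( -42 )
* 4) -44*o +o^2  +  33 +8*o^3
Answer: 1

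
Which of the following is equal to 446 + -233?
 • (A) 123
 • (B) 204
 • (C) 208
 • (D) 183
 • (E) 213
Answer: E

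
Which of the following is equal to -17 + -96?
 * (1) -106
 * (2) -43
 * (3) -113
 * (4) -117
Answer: 3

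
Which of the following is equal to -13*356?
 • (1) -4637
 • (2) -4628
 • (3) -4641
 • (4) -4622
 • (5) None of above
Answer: 2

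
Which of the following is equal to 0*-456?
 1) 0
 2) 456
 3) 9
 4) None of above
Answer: 1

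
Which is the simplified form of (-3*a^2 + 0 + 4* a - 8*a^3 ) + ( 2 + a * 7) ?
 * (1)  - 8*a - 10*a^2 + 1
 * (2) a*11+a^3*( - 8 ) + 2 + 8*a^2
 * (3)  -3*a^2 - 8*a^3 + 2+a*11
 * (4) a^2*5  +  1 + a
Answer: 3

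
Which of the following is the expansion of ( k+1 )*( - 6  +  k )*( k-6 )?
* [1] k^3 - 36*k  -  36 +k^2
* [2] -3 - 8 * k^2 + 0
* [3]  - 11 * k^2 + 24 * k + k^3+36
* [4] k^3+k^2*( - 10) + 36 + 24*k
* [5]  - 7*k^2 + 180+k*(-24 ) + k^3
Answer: 3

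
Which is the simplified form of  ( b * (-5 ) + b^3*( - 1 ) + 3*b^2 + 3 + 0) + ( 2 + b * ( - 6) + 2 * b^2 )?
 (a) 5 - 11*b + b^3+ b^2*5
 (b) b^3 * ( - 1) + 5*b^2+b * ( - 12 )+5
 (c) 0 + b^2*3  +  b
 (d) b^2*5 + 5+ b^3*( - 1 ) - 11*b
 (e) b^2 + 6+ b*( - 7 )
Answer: d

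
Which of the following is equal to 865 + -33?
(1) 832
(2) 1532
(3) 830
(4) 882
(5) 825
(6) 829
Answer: 1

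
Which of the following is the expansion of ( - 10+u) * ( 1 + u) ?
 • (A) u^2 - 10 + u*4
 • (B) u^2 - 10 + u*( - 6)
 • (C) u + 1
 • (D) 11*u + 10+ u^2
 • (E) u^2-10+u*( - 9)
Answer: E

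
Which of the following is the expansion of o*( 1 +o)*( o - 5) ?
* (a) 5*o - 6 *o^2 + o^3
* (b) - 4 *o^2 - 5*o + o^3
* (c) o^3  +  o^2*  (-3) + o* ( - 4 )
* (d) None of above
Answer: b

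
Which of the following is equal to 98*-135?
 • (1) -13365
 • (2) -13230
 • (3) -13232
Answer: 2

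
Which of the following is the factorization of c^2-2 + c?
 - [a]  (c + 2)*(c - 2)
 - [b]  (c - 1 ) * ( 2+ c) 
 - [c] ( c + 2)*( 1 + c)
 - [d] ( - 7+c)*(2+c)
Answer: b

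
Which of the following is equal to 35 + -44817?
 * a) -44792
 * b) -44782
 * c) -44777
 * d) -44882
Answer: b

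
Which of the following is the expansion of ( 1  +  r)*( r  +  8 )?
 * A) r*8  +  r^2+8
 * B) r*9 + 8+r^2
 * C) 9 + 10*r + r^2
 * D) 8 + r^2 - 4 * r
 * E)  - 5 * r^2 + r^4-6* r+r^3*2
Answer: B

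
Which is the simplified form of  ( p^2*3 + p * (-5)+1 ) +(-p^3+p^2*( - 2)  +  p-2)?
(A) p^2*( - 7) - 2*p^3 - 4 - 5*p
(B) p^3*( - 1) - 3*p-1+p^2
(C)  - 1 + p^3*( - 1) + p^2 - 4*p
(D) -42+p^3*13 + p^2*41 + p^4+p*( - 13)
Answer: C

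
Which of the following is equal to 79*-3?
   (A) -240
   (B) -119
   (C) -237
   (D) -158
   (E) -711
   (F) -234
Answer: C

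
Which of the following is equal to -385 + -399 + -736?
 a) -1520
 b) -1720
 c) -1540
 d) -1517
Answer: a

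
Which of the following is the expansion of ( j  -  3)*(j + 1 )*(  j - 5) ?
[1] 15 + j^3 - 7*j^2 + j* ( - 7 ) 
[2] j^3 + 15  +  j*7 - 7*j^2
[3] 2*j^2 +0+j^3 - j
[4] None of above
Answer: 2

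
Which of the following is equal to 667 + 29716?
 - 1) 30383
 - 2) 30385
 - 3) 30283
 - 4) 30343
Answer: 1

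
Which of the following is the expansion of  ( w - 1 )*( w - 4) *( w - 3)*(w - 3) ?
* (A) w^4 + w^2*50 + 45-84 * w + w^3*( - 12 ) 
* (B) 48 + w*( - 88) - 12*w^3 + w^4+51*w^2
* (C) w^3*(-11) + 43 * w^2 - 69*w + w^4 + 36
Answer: C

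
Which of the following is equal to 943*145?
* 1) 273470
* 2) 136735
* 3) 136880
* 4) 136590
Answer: 2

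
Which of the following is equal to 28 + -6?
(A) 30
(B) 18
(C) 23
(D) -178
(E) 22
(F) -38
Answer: E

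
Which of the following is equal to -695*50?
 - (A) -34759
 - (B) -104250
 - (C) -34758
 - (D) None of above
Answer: D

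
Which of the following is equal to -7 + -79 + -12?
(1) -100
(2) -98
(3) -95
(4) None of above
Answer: 2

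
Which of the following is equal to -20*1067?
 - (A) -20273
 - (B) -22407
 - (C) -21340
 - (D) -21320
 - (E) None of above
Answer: C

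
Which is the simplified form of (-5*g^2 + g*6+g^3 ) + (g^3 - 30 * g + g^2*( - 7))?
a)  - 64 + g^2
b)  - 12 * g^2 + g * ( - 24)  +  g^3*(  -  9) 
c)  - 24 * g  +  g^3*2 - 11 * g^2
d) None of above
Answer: d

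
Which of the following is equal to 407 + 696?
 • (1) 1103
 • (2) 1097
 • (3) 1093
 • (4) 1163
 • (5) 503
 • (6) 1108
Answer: 1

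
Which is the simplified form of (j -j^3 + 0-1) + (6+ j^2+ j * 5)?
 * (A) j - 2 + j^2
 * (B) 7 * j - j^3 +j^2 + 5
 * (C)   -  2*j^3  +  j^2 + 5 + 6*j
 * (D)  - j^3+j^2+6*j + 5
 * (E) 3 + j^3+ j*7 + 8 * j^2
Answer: D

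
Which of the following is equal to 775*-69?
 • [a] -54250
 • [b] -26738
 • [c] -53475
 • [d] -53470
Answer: c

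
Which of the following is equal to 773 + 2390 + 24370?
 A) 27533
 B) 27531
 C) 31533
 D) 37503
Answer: A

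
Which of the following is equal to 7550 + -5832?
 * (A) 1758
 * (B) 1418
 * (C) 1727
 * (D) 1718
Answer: D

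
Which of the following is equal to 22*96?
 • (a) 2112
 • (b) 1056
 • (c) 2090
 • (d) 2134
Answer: a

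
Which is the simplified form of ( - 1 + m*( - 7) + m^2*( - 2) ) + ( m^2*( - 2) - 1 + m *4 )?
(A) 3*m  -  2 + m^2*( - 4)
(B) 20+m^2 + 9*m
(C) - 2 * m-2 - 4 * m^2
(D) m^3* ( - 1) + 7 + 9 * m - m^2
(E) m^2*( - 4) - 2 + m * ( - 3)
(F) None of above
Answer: E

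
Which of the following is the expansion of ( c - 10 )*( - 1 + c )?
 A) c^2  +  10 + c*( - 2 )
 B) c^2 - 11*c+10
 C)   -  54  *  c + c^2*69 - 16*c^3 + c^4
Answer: B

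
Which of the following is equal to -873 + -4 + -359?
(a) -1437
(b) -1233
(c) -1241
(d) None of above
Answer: d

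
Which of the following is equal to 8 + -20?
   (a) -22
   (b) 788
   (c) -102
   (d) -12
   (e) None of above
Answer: d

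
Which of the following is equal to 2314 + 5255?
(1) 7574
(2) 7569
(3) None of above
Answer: 2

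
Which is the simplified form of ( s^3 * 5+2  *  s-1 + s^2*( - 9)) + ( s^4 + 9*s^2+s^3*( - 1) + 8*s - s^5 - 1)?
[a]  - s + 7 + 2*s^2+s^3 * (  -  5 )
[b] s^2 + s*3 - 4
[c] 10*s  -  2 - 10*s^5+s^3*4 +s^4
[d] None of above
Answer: d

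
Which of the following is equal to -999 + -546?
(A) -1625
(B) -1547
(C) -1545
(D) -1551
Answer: C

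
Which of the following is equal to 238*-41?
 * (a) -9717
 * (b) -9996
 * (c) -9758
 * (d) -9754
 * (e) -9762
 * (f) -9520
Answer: c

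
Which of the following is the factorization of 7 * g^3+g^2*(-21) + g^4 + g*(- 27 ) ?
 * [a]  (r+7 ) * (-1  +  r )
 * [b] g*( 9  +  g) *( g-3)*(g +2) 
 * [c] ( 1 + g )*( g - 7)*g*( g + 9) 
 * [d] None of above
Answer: d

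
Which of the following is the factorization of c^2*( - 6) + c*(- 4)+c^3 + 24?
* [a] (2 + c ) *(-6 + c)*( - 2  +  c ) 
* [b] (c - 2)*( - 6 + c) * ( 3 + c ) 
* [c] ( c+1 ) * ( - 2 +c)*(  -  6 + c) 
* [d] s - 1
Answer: a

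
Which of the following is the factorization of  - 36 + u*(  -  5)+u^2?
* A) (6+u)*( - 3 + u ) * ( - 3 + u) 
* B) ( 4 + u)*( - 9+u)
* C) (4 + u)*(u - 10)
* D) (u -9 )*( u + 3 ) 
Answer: B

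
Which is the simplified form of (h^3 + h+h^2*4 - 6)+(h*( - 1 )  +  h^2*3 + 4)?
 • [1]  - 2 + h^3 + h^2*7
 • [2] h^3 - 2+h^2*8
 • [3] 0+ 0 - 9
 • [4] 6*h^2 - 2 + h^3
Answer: 1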